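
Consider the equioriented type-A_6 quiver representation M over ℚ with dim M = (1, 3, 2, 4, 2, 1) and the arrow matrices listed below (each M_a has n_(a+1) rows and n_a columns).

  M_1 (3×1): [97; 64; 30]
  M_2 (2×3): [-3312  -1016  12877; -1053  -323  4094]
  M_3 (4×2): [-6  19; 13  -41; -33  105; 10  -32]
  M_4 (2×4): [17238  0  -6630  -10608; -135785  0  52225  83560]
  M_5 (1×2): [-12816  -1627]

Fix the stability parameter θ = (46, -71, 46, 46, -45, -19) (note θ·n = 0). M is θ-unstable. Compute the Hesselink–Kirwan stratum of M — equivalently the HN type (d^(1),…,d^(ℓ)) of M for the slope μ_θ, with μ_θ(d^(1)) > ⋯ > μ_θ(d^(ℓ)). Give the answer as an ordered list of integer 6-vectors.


Via rank(M_{q-1}∘⋯∘M_p): M ≅ I[1,4], I[2,2], I[2,6], I[4,4]^2, I[5,5].
μ_θ-semistable layers: μ^(1)=46; μ^(2)=7; μ^(3)=-25/2; μ^(4)=-45; μ^(5)=-71

((0, 0, 1, 3, 0, 0); (0, 0, 1, 1, 1, 1); (1, 1, 0, 0, 0, 0); (0, 0, 0, 0, 1, 0); (0, 2, 0, 0, 0, 0))


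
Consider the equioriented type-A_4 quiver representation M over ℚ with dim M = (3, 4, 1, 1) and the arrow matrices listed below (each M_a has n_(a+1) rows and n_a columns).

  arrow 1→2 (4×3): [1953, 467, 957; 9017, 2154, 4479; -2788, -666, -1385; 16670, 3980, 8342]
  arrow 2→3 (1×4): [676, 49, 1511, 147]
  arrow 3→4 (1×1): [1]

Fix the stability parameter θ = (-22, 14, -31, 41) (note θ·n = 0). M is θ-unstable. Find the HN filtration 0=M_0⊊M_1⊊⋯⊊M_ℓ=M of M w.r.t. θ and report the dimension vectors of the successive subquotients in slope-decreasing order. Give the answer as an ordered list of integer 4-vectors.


Barcode: M ≅ I[1,2]^2, I[1,4], I[2,2]. HN layers by μ_θ (4 steps, strictly decreasing):
  μ^(1)=41; μ^(2)=14; μ^(3)=-17/2; μ^(4)=-22

((0, 0, 0, 1); (0, 3, 0, 0); (0, 1, 1, 0); (3, 0, 0, 0))


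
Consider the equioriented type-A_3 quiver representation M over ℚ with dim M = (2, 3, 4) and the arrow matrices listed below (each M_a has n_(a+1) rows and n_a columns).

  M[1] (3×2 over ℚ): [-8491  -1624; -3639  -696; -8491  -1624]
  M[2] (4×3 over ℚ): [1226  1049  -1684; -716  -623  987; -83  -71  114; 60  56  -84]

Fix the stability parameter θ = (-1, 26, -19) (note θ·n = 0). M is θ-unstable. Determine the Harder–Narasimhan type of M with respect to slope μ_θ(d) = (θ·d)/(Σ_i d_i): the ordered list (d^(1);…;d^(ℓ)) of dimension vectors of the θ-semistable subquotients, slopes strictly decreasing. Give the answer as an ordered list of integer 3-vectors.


Barcode: M ≅ I[1,1], I[1,3], I[2,3]^2, I[3,3]. HN layers by μ_θ (3 steps, strictly decreasing):
  μ^(1)=7/2; μ^(2)=-1; μ^(3)=-19

((0, 3, 3); (2, 0, 0); (0, 0, 1))


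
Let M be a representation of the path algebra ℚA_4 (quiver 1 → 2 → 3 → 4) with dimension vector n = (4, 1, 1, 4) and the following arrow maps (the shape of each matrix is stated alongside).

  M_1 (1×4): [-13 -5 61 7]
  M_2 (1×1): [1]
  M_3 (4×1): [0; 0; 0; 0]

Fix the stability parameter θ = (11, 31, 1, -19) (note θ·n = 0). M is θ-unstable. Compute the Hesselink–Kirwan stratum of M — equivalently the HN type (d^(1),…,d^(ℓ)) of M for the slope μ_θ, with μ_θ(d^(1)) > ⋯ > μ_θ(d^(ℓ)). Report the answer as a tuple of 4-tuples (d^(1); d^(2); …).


Via rank(M_{q-1}∘⋯∘M_p): M ≅ I[1,1]^3, I[1,3], I[4,4]^4.
μ_θ-semistable layers: μ^(1)=16; μ^(2)=11; μ^(3)=-19

((0, 1, 1, 0); (4, 0, 0, 0); (0, 0, 0, 4))


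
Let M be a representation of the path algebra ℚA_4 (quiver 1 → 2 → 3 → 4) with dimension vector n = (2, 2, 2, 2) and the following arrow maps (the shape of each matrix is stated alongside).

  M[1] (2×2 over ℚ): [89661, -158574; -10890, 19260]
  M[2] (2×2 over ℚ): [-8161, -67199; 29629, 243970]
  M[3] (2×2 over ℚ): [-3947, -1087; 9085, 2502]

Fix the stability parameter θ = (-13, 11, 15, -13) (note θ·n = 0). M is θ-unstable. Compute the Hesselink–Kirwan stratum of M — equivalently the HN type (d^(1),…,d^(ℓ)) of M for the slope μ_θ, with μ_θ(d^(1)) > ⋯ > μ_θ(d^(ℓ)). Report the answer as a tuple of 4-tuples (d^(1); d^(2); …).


Via rank(M_{q-1}∘⋯∘M_p): M ≅ I[1,1], I[1,4], I[2,4].
μ_θ-semistable layers: μ^(1)=13/3; μ^(2)=-13

((0, 2, 2, 2); (2, 0, 0, 0))


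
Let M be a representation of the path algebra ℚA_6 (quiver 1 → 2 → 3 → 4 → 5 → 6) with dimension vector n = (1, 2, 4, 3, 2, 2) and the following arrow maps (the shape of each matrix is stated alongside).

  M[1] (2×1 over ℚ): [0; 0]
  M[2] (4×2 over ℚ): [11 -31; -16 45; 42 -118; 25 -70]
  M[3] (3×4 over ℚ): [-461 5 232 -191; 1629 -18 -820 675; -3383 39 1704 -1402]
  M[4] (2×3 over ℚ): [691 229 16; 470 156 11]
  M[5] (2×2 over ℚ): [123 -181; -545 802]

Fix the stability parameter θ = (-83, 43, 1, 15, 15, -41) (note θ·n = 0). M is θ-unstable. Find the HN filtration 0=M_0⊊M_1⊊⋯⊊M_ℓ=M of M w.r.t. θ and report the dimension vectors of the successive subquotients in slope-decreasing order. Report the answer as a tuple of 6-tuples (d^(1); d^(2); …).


Interval decomposition of M: I[1,1], I[2,6]^2, I[3,3], I[3,4].
HN type (ℓ=4): μ^(1)=15; μ^(2)=33/5; μ^(3)=1; μ^(4)=-83

((0, 0, 0, 1, 0, 0); (0, 2, 2, 2, 2, 2); (0, 0, 2, 0, 0, 0); (1, 0, 0, 0, 0, 0))


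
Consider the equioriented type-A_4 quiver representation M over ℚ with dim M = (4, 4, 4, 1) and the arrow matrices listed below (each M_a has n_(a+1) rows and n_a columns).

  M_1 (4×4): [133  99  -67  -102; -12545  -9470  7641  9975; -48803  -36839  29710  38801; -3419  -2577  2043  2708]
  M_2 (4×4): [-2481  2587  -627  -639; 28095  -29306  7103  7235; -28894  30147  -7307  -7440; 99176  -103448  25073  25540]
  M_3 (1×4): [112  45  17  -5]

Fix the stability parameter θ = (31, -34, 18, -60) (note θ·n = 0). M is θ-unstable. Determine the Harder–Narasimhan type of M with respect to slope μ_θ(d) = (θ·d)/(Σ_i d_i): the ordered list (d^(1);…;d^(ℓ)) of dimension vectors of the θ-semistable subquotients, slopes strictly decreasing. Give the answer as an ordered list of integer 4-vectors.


Barcode: M ≅ I[1,1], I[1,2], I[1,3], I[1,4], I[2,3], I[3,3]. HN layers by μ_θ (5 steps, strictly decreasing):
  μ^(1)=31; μ^(2)=18; μ^(3)=-3/2; μ^(4)=-45/4; μ^(5)=-34

((1, 0, 0, 0); (0, 0, 3, 0); (2, 2, 0, 0); (1, 1, 1, 1); (0, 1, 0, 0))


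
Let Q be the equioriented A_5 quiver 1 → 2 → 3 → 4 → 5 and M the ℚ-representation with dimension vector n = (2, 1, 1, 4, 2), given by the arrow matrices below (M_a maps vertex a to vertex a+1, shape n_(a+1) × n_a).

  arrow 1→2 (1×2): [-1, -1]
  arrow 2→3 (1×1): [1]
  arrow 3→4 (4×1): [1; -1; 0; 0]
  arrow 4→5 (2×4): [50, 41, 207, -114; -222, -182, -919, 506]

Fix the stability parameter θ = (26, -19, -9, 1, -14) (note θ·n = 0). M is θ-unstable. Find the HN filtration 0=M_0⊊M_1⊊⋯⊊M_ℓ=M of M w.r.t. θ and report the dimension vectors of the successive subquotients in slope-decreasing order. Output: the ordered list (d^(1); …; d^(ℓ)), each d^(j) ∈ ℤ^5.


Interval decomposition of M: I[1,1], I[1,5], I[4,4]^2, I[4,5].
HN type (ℓ=4): μ^(1)=26; μ^(2)=1; μ^(3)=-3; μ^(4)=-13/2

((1, 0, 0, 0, 0); (0, 0, 0, 2, 0); (1, 1, 1, 1, 1); (0, 0, 0, 1, 1))


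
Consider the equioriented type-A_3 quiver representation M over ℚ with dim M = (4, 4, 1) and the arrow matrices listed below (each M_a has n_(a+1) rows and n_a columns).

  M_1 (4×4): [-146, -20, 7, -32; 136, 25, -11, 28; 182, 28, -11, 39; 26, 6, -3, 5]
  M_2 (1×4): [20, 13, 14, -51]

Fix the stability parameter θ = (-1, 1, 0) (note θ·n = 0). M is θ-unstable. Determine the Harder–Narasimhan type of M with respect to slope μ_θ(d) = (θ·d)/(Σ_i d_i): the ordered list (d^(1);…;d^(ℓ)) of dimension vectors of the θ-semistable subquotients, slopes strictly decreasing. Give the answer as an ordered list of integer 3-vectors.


Barcode: M ≅ I[1,1], I[1,2]^2, I[1,3], I[2,2]. HN layers by μ_θ (3 steps, strictly decreasing):
  μ^(1)=1; μ^(2)=1/2; μ^(3)=-1

((0, 3, 0); (0, 1, 1); (4, 0, 0))


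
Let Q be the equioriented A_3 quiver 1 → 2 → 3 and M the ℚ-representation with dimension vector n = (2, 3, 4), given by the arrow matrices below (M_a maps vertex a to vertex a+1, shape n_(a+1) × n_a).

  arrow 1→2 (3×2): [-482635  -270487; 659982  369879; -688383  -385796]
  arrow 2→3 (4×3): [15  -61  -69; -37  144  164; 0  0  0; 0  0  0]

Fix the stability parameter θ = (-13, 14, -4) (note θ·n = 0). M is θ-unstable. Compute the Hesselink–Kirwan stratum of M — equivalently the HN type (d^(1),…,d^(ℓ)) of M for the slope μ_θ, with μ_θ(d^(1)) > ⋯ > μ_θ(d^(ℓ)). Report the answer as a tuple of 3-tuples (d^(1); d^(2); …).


Interval decomposition of M: I[1,2], I[1,3], I[2,3], I[3,3]^2.
HN type (ℓ=4): μ^(1)=14; μ^(2)=5; μ^(3)=-4; μ^(4)=-13

((0, 1, 0); (0, 2, 2); (0, 0, 2); (2, 0, 0))


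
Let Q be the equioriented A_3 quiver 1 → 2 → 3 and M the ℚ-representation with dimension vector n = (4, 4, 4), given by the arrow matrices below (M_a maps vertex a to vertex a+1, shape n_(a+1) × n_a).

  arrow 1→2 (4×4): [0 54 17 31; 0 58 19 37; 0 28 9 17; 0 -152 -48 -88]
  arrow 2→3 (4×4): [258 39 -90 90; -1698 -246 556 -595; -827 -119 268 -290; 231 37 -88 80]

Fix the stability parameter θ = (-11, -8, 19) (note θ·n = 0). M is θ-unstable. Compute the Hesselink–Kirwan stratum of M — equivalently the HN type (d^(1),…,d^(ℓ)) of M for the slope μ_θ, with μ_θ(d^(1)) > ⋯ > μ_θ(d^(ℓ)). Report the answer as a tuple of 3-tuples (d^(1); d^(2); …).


Interval decomposition of M: I[1,1]^2, I[1,2], I[1,3], I[2,3]^2, I[3,3].
HN type (ℓ=3): μ^(1)=19; μ^(2)=-8; μ^(3)=-11

((0, 0, 4); (0, 4, 0); (4, 0, 0))


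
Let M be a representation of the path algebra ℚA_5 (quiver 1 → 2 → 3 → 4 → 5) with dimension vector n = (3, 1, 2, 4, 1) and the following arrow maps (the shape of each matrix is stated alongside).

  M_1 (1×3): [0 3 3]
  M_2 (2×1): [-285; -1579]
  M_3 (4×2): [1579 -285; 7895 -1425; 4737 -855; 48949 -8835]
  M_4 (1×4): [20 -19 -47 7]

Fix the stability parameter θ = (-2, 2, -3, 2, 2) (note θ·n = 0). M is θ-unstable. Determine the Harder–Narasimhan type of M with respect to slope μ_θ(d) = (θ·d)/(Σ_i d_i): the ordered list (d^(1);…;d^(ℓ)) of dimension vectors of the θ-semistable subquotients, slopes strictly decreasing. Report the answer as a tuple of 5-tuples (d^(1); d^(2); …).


Barcode: M ≅ I[1,1]^2, I[1,3], I[3,5], I[4,4]^3. HN layers by μ_θ (4 steps, strictly decreasing):
  μ^(1)=2; μ^(2)=-1/2; μ^(3)=-2; μ^(4)=-3

((0, 0, 0, 4, 1); (0, 1, 1, 0, 0); (3, 0, 0, 0, 0); (0, 0, 1, 0, 0))


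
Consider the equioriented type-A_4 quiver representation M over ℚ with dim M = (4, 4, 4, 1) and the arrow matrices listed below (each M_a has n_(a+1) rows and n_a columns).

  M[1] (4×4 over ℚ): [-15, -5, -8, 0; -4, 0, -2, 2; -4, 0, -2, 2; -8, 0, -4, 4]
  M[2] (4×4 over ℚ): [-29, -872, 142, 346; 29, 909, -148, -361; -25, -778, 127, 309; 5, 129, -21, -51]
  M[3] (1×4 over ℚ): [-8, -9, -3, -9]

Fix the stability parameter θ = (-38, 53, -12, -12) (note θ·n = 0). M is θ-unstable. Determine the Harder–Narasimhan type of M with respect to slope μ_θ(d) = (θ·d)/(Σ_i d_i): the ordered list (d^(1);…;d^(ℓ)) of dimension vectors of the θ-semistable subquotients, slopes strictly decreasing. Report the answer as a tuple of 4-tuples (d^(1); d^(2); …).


Via rank(M_{q-1}∘⋯∘M_p): M ≅ I[1,1]^2, I[1,3], I[1,4], I[2,3]^2.
μ_θ-semistable layers: μ^(1)=41/2; μ^(2)=29/3; μ^(3)=-38

((0, 3, 3, 0); (0, 1, 1, 1); (4, 0, 0, 0))


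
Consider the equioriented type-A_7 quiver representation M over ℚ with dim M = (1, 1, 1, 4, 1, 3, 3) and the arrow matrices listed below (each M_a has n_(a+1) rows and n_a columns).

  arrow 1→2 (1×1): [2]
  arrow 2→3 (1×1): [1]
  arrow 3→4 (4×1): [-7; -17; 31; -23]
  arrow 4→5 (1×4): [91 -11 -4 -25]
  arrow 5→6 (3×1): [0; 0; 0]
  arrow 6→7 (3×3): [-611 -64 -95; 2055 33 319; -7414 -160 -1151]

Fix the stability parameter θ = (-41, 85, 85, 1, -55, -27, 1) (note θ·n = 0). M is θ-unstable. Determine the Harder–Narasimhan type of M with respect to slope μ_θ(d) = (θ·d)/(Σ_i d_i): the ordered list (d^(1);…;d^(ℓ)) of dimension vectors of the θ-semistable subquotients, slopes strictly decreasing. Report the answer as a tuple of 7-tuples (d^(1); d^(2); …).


Via rank(M_{q-1}∘⋯∘M_p): M ≅ I[1,5], I[4,4]^3, I[6,7]^3.
μ_θ-semistable layers: μ^(1)=29; μ^(2)=1; μ^(3)=-27; μ^(4)=-41

((0, 1, 1, 1, 1, 0, 0); (0, 0, 0, 3, 0, 0, 3); (0, 0, 0, 0, 0, 3, 0); (1, 0, 0, 0, 0, 0, 0))


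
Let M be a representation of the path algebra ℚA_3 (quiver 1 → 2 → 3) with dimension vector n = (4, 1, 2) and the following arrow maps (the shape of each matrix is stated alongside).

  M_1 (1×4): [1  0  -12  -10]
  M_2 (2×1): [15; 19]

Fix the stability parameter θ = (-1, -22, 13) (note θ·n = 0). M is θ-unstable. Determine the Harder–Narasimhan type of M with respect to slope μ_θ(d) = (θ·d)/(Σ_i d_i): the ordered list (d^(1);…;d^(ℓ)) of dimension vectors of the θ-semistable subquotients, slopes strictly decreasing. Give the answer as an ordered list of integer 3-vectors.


Barcode: M ≅ I[1,1]^3, I[1,3], I[3,3]. HN layers by μ_θ (3 steps, strictly decreasing):
  μ^(1)=13; μ^(2)=-1; μ^(3)=-23/2

((0, 0, 2); (3, 0, 0); (1, 1, 0))


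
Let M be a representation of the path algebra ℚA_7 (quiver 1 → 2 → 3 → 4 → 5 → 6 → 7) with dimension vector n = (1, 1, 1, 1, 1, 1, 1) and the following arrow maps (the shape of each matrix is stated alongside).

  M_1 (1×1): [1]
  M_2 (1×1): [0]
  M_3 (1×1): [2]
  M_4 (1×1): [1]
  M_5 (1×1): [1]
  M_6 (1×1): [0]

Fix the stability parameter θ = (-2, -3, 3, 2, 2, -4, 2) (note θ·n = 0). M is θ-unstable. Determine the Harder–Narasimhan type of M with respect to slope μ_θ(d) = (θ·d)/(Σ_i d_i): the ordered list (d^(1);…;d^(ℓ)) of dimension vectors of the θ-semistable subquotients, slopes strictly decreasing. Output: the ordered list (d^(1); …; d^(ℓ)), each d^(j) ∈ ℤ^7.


Interval decomposition of M: I[1,2], I[3,6], I[7,7].
HN type (ℓ=3): μ^(1)=2; μ^(2)=3/4; μ^(3)=-5/2

((0, 0, 0, 0, 0, 0, 1); (0, 0, 1, 1, 1, 1, 0); (1, 1, 0, 0, 0, 0, 0))


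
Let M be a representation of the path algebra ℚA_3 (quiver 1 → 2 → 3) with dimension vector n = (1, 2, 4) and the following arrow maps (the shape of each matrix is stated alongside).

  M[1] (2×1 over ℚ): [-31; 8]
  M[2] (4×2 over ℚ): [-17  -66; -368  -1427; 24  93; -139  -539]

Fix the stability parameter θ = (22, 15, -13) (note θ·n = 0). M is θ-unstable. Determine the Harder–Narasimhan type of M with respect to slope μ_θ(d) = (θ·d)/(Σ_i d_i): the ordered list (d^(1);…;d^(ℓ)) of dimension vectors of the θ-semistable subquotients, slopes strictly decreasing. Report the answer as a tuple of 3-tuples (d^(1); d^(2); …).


Via rank(M_{q-1}∘⋯∘M_p): M ≅ I[1,3], I[2,3], I[3,3]^2.
μ_θ-semistable layers: μ^(1)=8; μ^(2)=1; μ^(3)=-13

((1, 1, 1); (0, 1, 1); (0, 0, 2))


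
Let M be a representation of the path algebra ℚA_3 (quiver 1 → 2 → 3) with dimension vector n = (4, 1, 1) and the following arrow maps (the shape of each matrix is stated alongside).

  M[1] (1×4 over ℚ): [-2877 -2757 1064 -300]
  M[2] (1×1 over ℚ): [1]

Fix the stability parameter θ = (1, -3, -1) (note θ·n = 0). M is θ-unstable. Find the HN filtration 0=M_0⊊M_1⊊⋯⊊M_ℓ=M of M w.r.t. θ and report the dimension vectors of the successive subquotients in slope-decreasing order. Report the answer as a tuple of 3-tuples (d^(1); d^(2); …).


Barcode: M ≅ I[1,1]^3, I[1,3]. HN layers by μ_θ (2 steps, strictly decreasing):
  μ^(1)=1; μ^(2)=-1

((3, 0, 0); (1, 1, 1))


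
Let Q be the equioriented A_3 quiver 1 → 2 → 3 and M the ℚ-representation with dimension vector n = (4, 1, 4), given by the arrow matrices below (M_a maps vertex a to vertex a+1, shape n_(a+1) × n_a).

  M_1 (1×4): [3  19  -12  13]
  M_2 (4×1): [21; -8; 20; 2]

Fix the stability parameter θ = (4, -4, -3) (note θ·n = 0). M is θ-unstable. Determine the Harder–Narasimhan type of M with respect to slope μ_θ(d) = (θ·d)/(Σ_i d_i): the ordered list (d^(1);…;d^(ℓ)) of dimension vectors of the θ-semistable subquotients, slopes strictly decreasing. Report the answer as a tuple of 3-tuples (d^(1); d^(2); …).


Interval decomposition of M: I[1,1]^3, I[1,3], I[3,3]^3.
HN type (ℓ=3): μ^(1)=4; μ^(2)=-1; μ^(3)=-3

((3, 0, 0); (1, 1, 1); (0, 0, 3))


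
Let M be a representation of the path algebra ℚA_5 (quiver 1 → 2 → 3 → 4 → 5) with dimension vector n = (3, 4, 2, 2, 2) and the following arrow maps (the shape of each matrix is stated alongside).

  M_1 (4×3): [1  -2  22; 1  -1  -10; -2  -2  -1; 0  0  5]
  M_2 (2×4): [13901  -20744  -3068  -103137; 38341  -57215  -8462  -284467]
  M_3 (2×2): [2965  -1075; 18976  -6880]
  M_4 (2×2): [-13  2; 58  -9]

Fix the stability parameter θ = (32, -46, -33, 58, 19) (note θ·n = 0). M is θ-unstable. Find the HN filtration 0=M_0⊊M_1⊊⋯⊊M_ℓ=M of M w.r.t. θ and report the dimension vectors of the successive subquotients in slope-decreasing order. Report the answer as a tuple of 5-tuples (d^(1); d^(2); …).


Barcode: M ≅ I[1,2], I[1,3], I[1,5], I[2,2], I[4,5]. HN layers by μ_θ (4 steps, strictly decreasing):
  μ^(1)=77/2; μ^(2)=-7; μ^(3)=-47/3; μ^(4)=-46

((0, 0, 0, 2, 2); (1, 1, 0, 0, 0); (2, 2, 2, 0, 0); (0, 1, 0, 0, 0))


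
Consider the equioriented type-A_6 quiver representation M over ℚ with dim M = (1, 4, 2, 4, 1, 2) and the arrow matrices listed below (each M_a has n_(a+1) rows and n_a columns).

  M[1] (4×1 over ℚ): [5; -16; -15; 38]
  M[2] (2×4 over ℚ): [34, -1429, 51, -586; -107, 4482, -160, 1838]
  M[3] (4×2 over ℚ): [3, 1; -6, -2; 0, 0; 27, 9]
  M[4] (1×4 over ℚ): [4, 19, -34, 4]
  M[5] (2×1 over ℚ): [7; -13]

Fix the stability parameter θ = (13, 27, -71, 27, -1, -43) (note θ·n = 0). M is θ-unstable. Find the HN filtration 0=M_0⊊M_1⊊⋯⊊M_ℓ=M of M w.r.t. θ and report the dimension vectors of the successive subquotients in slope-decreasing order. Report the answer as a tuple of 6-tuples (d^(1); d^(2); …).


Interval decomposition of M: I[1,3], I[2,2]^2, I[2,6], I[4,4]^3, I[6,6].
HN type (ℓ=5): μ^(1)=27; μ^(2)=-17/3; μ^(3)=-31/3; μ^(4)=-22; μ^(5)=-43

((0, 2, 0, 3, 0, 0); (0, 0, 0, 1, 1, 1); (1, 1, 1, 0, 0, 0); (0, 1, 1, 0, 0, 0); (0, 0, 0, 0, 0, 1))


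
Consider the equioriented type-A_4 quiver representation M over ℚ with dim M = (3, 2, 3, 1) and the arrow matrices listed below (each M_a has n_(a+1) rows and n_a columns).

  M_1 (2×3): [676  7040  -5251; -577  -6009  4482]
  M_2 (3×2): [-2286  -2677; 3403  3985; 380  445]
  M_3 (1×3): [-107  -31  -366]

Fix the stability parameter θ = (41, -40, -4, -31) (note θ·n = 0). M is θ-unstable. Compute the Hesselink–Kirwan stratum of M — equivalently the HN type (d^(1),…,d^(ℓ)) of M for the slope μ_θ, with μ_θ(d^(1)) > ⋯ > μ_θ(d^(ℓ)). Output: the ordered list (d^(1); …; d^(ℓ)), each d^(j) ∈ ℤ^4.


Barcode: M ≅ I[1,1], I[1,3], I[1,4], I[3,3]. HN layers by μ_θ (4 steps, strictly decreasing):
  μ^(1)=41; μ^(2)=-1; μ^(3)=-4; μ^(4)=-17/2

((1, 0, 0, 0); (1, 1, 1, 0); (0, 0, 1, 0); (1, 1, 1, 1))


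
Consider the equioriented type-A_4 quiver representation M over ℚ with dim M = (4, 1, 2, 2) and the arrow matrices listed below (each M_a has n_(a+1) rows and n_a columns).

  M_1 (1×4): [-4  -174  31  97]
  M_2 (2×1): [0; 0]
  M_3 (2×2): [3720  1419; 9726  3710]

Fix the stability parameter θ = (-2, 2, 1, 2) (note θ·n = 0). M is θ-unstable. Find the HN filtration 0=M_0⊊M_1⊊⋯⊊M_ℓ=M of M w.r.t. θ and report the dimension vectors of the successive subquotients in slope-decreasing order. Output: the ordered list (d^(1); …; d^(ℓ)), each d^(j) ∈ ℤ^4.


Via rank(M_{q-1}∘⋯∘M_p): M ≅ I[1,1]^3, I[1,2], I[3,4]^2.
μ_θ-semistable layers: μ^(1)=2; μ^(2)=1; μ^(3)=-2

((0, 1, 0, 2); (0, 0, 2, 0); (4, 0, 0, 0))


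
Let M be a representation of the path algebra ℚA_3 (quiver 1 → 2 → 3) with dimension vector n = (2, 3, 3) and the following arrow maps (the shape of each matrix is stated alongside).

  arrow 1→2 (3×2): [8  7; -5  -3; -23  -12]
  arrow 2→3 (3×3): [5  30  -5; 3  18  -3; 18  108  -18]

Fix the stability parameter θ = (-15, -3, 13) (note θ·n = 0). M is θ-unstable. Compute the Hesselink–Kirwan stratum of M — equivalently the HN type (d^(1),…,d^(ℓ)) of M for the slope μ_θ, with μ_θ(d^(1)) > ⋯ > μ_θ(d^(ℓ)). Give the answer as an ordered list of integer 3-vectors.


Interval decomposition of M: I[1,2], I[1,3], I[2,2], I[3,3]^2.
HN type (ℓ=3): μ^(1)=13; μ^(2)=-3; μ^(3)=-15

((0, 0, 3); (0, 3, 0); (2, 0, 0))


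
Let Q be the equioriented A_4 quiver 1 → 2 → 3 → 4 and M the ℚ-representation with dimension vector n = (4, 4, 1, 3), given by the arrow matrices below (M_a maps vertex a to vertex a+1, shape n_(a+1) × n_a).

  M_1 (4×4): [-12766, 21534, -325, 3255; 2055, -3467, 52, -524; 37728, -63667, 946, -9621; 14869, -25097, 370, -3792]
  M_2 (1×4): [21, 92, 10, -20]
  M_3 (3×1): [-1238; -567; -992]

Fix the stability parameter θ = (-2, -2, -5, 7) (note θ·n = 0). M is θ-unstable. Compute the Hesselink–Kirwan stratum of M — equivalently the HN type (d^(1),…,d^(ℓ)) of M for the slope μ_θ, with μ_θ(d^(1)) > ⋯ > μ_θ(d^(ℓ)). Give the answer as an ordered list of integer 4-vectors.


Via rank(M_{q-1}∘⋯∘M_p): M ≅ I[1,2]^3, I[1,4], I[4,4]^2.
μ_θ-semistable layers: μ^(1)=7; μ^(2)=-2; μ^(3)=-3

((0, 0, 0, 3); (3, 3, 0, 0); (1, 1, 1, 0))


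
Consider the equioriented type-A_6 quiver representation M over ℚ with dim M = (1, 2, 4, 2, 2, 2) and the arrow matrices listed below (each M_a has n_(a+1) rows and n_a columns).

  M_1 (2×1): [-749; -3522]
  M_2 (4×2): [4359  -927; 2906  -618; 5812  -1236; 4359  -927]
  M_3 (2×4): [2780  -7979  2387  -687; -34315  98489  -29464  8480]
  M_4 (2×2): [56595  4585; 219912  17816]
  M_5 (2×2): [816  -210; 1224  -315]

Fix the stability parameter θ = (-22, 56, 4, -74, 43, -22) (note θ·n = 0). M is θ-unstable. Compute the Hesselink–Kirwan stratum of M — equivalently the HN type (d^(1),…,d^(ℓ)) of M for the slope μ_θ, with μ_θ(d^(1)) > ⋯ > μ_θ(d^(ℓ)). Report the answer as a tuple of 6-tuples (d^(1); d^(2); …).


Via rank(M_{q-1}∘⋯∘M_p): M ≅ I[1,4], I[2,2], I[3,3]^2, I[3,5], I[5,6], I[6,6].
μ_θ-semistable layers: μ^(1)=56; μ^(2)=43; μ^(3)=21/2; μ^(4)=4; μ^(5)=-14/3; μ^(6)=-22; μ^(7)=-35

((0, 1, 0, 0, 0, 0); (0, 0, 0, 0, 1, 0); (0, 0, 0, 0, 1, 1); (0, 0, 2, 0, 0, 0); (0, 1, 1, 1, 0, 0); (1, 0, 0, 0, 0, 1); (0, 0, 1, 1, 0, 0))


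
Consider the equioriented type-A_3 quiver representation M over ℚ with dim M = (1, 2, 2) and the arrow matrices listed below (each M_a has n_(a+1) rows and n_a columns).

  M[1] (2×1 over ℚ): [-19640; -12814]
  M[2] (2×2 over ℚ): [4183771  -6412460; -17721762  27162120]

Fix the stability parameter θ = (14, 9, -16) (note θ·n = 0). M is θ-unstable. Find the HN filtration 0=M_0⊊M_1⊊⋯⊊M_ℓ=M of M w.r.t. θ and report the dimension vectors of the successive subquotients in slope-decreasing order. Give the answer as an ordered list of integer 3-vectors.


Interval decomposition of M: I[1,2], I[2,3], I[3,3].
HN type (ℓ=3): μ^(1)=23/2; μ^(2)=-7/2; μ^(3)=-16

((1, 1, 0); (0, 1, 1); (0, 0, 1))


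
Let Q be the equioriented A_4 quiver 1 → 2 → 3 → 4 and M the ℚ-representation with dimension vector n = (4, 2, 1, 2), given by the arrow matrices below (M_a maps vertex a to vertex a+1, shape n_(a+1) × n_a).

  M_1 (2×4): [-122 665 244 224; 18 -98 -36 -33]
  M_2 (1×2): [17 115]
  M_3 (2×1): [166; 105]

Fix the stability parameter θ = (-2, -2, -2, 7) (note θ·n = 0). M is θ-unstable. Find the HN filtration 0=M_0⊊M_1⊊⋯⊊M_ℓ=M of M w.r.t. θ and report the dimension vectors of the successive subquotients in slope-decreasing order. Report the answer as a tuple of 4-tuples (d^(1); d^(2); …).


Barcode: M ≅ I[1,1]^2, I[1,2], I[1,4], I[4,4]. HN layers by μ_θ (2 steps, strictly decreasing):
  μ^(1)=7; μ^(2)=-2

((0, 0, 0, 2); (4, 2, 1, 0))


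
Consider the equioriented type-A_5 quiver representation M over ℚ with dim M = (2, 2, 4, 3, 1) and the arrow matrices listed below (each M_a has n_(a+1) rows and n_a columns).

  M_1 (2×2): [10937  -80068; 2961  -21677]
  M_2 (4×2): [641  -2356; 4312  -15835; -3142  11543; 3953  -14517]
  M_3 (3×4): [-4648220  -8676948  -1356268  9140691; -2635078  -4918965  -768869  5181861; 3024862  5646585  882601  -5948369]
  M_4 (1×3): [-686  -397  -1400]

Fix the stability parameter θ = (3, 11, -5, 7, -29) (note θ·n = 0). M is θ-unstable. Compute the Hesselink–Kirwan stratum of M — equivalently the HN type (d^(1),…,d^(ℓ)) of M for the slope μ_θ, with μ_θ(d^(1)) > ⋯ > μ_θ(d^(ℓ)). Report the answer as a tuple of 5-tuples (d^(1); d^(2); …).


Barcode: M ≅ I[1,3], I[1,5], I[3,3], I[3,4], I[4,4]. HN layers by μ_θ (4 steps, strictly decreasing):
  μ^(1)=7; μ^(2)=3; μ^(3)=-13/5; μ^(4)=-5

((0, 0, 0, 2, 0); (1, 1, 1, 0, 0); (1, 1, 1, 1, 1); (0, 0, 2, 0, 0))


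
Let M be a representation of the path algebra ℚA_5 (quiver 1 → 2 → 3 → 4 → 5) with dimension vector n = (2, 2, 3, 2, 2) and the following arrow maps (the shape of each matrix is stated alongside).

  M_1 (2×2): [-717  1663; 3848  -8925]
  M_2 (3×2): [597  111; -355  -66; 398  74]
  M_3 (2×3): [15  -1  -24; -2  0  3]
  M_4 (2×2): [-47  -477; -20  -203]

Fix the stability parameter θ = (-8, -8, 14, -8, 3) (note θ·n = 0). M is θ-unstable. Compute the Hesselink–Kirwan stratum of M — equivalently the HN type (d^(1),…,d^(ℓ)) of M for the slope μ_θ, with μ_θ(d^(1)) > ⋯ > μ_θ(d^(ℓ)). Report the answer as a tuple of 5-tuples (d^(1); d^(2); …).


Interval decomposition of M: I[1,3], I[1,5], I[3,5].
HN type (ℓ=3): μ^(1)=14; μ^(2)=3; μ^(3)=-8

((0, 0, 1, 0, 0); (0, 0, 2, 2, 2); (2, 2, 0, 0, 0))


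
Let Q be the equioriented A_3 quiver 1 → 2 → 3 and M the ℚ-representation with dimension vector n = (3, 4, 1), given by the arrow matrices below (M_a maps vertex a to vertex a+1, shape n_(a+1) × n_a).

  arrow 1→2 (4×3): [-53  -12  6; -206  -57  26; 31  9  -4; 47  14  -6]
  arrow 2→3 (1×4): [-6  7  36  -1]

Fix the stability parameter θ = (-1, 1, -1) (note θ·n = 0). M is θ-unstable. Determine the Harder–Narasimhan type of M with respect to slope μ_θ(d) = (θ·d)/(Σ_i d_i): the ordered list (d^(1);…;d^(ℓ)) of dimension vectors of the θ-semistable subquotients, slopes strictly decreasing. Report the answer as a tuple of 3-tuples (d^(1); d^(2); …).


Via rank(M_{q-1}∘⋯∘M_p): M ≅ I[1,2]^2, I[1,3], I[2,2].
μ_θ-semistable layers: μ^(1)=1; μ^(2)=0; μ^(3)=-1

((0, 3, 0); (0, 1, 1); (3, 0, 0))


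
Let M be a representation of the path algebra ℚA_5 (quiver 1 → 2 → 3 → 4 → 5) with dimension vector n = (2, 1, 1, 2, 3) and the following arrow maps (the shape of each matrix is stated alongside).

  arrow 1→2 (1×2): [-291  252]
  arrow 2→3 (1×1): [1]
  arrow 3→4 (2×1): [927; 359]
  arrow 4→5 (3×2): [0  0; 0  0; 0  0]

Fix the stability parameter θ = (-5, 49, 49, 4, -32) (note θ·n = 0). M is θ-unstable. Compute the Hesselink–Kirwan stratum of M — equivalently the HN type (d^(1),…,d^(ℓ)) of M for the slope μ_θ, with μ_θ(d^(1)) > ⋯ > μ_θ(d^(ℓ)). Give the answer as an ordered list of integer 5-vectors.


Via rank(M_{q-1}∘⋯∘M_p): M ≅ I[1,1], I[1,4], I[4,4], I[5,5]^3.
μ_θ-semistable layers: μ^(1)=34; μ^(2)=4; μ^(3)=-5; μ^(4)=-32

((0, 1, 1, 1, 0); (0, 0, 0, 1, 0); (2, 0, 0, 0, 0); (0, 0, 0, 0, 3))


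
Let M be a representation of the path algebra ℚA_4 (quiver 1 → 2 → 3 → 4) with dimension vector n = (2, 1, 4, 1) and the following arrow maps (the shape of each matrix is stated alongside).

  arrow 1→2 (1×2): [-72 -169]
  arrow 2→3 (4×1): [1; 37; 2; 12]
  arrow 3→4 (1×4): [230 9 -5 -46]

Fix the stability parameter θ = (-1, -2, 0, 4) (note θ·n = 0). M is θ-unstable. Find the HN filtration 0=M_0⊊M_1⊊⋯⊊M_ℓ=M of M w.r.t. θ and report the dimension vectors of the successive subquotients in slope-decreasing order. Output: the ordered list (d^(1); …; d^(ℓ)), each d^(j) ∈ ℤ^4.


Barcode: M ≅ I[1,1], I[1,4], I[3,3]^3. HN layers by μ_θ (4 steps, strictly decreasing):
  μ^(1)=4; μ^(2)=0; μ^(3)=-1; μ^(4)=-3/2

((0, 0, 0, 1); (0, 0, 4, 0); (1, 0, 0, 0); (1, 1, 0, 0))


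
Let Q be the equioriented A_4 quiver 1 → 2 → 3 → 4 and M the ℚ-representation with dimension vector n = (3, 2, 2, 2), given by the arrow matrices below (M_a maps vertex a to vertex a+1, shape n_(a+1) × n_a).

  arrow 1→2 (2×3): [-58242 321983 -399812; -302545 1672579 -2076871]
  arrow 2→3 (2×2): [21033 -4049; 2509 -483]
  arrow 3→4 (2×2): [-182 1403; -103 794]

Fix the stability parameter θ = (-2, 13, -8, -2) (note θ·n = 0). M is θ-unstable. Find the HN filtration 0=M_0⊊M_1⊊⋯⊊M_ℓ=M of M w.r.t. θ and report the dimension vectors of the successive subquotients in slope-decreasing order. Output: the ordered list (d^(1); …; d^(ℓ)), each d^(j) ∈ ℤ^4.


Barcode: M ≅ I[1,1], I[1,4]^2. HN layers by μ_θ (2 steps, strictly decreasing):
  μ^(1)=1; μ^(2)=-2

((0, 2, 2, 2); (3, 0, 0, 0))


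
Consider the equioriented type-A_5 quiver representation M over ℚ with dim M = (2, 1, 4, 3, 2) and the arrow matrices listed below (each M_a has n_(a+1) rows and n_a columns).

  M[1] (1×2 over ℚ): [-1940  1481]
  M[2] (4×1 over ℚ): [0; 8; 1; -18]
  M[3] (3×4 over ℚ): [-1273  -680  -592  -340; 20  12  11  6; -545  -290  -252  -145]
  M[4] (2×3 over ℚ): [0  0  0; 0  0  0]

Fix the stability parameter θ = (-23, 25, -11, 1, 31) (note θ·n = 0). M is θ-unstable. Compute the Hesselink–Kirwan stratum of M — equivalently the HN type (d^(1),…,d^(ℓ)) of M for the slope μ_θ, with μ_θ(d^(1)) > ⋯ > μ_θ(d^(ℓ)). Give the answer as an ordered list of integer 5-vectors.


Via rank(M_{q-1}∘⋯∘M_p): M ≅ I[1,1], I[1,4], I[3,3], I[3,4]^2, I[5,5]^2.
μ_θ-semistable layers: μ^(1)=31; μ^(2)=5; μ^(3)=1; μ^(4)=-11; μ^(5)=-23

((0, 0, 0, 0, 2); (0, 1, 1, 1, 0); (0, 0, 0, 2, 0); (0, 0, 3, 0, 0); (2, 0, 0, 0, 0))


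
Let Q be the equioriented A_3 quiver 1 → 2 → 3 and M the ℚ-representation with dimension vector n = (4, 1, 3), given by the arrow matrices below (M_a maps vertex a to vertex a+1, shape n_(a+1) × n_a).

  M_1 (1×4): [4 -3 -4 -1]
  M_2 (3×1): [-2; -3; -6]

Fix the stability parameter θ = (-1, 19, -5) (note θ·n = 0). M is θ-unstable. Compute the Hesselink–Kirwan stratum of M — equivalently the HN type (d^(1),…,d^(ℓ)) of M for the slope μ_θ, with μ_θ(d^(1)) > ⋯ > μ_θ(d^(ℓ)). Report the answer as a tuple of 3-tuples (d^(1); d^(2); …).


Via rank(M_{q-1}∘⋯∘M_p): M ≅ I[1,1]^3, I[1,3], I[3,3]^2.
μ_θ-semistable layers: μ^(1)=7; μ^(2)=-1; μ^(3)=-5

((0, 1, 1); (4, 0, 0); (0, 0, 2))


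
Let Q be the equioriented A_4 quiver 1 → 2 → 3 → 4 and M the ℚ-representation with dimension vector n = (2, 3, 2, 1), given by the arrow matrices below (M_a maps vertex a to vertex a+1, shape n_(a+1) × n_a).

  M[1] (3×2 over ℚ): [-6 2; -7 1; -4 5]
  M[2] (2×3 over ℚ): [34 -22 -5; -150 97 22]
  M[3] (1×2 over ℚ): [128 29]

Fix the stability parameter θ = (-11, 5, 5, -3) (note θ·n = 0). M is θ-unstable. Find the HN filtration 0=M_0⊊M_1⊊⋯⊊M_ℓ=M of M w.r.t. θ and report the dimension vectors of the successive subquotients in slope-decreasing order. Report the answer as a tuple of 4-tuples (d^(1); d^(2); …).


Via rank(M_{q-1}∘⋯∘M_p): M ≅ I[1,3], I[1,4], I[2,2].
μ_θ-semistable layers: μ^(1)=5; μ^(2)=7/3; μ^(3)=-11

((0, 2, 1, 0); (0, 1, 1, 1); (2, 0, 0, 0))


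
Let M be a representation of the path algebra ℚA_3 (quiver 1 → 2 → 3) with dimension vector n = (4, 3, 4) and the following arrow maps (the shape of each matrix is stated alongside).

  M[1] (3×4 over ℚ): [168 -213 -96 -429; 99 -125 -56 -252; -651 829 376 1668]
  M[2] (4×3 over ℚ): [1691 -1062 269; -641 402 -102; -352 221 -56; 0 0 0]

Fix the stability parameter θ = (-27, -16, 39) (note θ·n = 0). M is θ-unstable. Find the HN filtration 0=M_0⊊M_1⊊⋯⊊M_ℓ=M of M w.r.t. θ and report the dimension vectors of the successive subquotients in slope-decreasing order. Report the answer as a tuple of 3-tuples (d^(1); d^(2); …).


Barcode: M ≅ I[1,1]^2, I[1,3]^2, I[2,3], I[3,3]. HN layers by μ_θ (3 steps, strictly decreasing):
  μ^(1)=39; μ^(2)=-16; μ^(3)=-27

((0, 0, 4); (0, 3, 0); (4, 0, 0))


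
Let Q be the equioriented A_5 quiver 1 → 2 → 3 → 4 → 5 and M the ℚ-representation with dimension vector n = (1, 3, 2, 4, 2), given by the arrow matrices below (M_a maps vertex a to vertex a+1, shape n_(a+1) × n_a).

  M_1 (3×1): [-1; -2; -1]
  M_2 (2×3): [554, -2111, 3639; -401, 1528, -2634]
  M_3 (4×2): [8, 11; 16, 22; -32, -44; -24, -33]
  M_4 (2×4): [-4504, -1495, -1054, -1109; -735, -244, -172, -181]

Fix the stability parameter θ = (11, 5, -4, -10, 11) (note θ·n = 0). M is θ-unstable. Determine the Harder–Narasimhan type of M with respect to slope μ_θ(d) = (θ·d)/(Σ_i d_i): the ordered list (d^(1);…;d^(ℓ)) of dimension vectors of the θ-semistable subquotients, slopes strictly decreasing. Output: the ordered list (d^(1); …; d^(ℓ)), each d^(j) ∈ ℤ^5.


Interval decomposition of M: I[1,5], I[2,2], I[2,3], I[4,4]^2, I[4,5].
HN type (ℓ=4): μ^(1)=11; μ^(2)=5; μ^(3)=1/2; μ^(4)=-10

((0, 0, 0, 0, 2); (0, 1, 0, 0, 0); (1, 2, 2, 1, 0); (0, 0, 0, 3, 0))


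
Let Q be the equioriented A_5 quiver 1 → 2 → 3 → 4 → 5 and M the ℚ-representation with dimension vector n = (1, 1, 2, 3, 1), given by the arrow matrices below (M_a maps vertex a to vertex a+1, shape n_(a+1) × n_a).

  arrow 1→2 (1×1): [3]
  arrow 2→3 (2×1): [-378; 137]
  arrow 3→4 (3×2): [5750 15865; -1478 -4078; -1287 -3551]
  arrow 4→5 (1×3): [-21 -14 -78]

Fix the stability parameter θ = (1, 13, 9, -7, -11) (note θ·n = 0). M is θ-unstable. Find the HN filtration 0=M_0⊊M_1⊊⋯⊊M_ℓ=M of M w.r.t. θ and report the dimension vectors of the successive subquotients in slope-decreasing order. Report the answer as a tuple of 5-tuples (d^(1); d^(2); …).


Via rank(M_{q-1}∘⋯∘M_p): M ≅ I[1,5], I[3,4], I[4,4].
μ_θ-semistable layers: μ^(1)=1; μ^(2)=-7

((1, 1, 2, 2, 1); (0, 0, 0, 1, 0))


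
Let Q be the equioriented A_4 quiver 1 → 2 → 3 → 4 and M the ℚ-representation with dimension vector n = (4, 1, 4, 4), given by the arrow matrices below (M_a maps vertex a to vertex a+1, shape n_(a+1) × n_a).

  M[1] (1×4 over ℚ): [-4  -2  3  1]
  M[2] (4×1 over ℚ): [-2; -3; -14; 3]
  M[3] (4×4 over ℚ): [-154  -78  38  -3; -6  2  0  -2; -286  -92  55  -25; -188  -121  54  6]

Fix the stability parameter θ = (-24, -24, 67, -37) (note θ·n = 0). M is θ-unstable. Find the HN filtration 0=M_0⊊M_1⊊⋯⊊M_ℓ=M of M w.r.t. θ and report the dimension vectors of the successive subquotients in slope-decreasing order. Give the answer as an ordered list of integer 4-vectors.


Interval decomposition of M: I[1,1]^3, I[1,4], I[3,4]^3.
HN type (ℓ=2): μ^(1)=15; μ^(2)=-24

((0, 0, 4, 4); (4, 1, 0, 0))


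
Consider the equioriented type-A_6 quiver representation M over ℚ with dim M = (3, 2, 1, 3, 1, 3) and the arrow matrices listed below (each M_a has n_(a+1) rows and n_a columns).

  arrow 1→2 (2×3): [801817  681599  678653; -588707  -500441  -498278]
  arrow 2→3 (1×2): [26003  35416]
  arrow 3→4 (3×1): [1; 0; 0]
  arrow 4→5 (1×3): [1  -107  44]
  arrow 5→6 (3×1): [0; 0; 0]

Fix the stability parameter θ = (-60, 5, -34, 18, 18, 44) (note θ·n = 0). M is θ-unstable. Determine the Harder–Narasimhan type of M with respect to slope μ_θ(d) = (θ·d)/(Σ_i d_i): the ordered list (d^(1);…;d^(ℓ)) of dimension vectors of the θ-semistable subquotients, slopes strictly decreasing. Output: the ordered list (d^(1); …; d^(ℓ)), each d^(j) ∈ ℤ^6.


Barcode: M ≅ I[1,1], I[1,2], I[1,5], I[4,4]^2, I[6,6]^3. HN layers by μ_θ (5 steps, strictly decreasing):
  μ^(1)=44; μ^(2)=18; μ^(3)=5; μ^(4)=-29/2; μ^(5)=-60

((0, 0, 0, 0, 0, 3); (0, 0, 0, 3, 1, 0); (0, 1, 0, 0, 0, 0); (0, 1, 1, 0, 0, 0); (3, 0, 0, 0, 0, 0))


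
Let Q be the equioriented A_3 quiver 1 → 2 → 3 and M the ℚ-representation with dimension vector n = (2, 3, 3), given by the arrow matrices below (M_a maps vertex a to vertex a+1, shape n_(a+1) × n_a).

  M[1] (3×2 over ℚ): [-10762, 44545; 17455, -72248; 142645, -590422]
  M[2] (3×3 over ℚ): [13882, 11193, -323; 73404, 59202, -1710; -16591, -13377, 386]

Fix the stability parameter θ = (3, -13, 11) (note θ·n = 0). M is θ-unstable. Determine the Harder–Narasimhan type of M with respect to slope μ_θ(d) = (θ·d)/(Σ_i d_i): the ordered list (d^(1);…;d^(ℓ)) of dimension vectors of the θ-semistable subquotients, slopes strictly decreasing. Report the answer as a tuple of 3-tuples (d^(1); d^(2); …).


Interval decomposition of M: I[1,2], I[1,3], I[2,3], I[3,3].
HN type (ℓ=3): μ^(1)=11; μ^(2)=-5; μ^(3)=-13

((0, 0, 3); (2, 2, 0); (0, 1, 0))


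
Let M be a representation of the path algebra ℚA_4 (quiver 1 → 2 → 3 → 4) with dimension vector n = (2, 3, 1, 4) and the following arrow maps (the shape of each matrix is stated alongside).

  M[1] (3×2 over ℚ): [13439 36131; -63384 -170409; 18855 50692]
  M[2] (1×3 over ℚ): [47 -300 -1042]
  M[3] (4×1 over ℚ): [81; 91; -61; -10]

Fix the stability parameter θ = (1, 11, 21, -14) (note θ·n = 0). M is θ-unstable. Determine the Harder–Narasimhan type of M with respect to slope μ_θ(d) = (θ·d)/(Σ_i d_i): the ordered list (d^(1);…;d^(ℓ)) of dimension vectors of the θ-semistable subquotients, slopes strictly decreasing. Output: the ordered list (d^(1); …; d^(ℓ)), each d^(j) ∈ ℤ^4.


Via rank(M_{q-1}∘⋯∘M_p): M ≅ I[1,2], I[1,4], I[2,2], I[4,4]^3.
μ_θ-semistable layers: μ^(1)=11; μ^(2)=6; μ^(3)=1; μ^(4)=-14

((0, 2, 0, 0); (0, 1, 1, 1); (2, 0, 0, 0); (0, 0, 0, 3))


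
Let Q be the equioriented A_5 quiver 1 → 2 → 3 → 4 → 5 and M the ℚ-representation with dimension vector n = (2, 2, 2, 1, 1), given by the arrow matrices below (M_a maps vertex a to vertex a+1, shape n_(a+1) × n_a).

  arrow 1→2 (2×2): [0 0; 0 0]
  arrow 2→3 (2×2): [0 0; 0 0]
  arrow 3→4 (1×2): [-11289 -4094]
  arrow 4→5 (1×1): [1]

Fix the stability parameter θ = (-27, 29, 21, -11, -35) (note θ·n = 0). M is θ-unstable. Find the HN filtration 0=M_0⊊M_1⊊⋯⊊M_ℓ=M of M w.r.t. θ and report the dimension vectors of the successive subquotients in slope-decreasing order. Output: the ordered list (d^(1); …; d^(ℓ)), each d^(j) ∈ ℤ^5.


Interval decomposition of M: I[1,1]^2, I[2,2]^2, I[3,3], I[3,5].
HN type (ℓ=4): μ^(1)=29; μ^(2)=21; μ^(3)=-25/3; μ^(4)=-27

((0, 2, 0, 0, 0); (0, 0, 1, 0, 0); (0, 0, 1, 1, 1); (2, 0, 0, 0, 0))


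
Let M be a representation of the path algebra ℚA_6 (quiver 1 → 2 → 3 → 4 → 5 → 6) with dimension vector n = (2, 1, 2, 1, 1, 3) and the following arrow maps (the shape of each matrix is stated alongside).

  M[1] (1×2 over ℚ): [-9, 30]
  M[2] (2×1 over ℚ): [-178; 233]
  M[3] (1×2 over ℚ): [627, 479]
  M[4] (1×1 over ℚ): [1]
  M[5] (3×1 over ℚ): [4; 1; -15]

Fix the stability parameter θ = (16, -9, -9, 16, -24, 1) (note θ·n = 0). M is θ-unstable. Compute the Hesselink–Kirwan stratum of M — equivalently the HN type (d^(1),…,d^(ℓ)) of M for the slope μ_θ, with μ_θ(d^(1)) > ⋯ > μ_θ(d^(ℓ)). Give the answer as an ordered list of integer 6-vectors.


Barcode: M ≅ I[1,1], I[1,6], I[3,3], I[6,6]^2. HN layers by μ_θ (4 steps, strictly decreasing):
  μ^(1)=16; μ^(2)=1; μ^(3)=-2; μ^(4)=-9

((1, 0, 0, 0, 0, 0); (0, 0, 0, 0, 0, 3); (1, 1, 1, 1, 1, 0); (0, 0, 1, 0, 0, 0))
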